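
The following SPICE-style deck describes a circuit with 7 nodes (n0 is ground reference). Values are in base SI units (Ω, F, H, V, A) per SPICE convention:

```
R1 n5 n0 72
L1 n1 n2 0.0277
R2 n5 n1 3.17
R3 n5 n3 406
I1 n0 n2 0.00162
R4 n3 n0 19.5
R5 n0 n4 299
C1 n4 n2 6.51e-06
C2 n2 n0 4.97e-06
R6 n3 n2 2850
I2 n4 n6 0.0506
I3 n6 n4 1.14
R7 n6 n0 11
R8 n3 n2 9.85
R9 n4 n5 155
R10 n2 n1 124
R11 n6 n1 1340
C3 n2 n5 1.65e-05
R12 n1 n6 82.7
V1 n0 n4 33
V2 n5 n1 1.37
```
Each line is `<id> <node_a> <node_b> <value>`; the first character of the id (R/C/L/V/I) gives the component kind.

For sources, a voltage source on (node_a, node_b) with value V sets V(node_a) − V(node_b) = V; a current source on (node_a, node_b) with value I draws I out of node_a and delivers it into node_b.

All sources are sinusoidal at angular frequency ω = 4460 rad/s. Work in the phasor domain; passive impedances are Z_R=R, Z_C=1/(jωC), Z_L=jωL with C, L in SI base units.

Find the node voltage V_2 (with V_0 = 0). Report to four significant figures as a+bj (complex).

Element admittances at ω=4460 rad/s:
  Y(R1) = 0.01389+0.000j S between n5,n0
  Y(L1) = 0.000-0.008094j S between n1,n2
  Y(R2) = 0.3155+0.000j S between n5,n1
  Y(R3) = 0.002463+0.000j S between n5,n3
  I1: injects 0.00162 A into n2 (from n0)
  Y(R4) = 0.05128+0.000j S between n3,n0
  Y(R5) = 0.003344+0.000j S between n0,n4
  Y(C1) = 0.000+0.02903j S between n4,n2
  Y(C2) = 0.000+0.02217j S between n2,n0
  Y(R6) = 0.0003509+0.000j S between n3,n2
  I2: injects 0.0506 A into n6 (from n4)
  I3: injects 1.14 A into n4 (from n6)
  Y(R7) = 0.09091+0.000j S between n6,n0
  Y(R8) = 0.1015+0.000j S between n3,n2
  Y(R9) = 0.006452+0.000j S between n4,n5
  Y(R10) = 0.008065+0.000j S between n2,n1
  Y(R11) = 0.0007463+0.000j S between n6,n1
  Y(C3) = 0.000+0.07359j S between n2,n5
  Y(R12) = 0.01209+0.000j S between n1,n6
  V1: constraint V(n0)−V(n4) = 33
  V2: constraint V(n5)−V(n1) = 1.37
Assemble and solve the 8×8 MNA system:
  V(n1)=-10.11-5.424j  V(n2)=-11.11-6.357j  V(n3)=-7.413-4.247j  V(n4)=-33.00+0.000j  V(n5)=-8.737-5.424j  V(n6)=-11.75-0.6711j
  i(V1)=-1.541-0.6005j  i(V2)=-0.3954-0.06163j

-11.11-6.357j V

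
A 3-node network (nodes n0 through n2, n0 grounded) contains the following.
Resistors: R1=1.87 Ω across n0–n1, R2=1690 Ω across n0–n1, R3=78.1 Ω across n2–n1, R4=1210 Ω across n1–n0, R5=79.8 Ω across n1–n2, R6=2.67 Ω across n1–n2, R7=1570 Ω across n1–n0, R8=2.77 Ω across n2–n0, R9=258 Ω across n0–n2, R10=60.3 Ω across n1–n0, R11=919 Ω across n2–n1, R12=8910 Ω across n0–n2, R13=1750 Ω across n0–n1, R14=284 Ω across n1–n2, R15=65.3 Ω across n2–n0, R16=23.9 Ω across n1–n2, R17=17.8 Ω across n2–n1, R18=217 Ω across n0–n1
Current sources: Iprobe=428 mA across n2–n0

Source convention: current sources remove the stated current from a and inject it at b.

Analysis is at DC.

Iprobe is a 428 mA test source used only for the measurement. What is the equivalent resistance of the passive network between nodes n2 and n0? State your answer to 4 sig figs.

R_eq = 1.551 Ω

Apply KCL at each of the 2 non-ground nodes and solve the resulting linear system.
Node n1: branches {R1, R2, R3, R4, R5, R6, R7, R10, R11, R13, R14, R16, R17, R18} → V_1 = -0.3143
Node n2: branches {R3, R5, R6, R8, R9, R11, R12, R14, R15, R16, R17, Iprobe} → V_2 = -0.6637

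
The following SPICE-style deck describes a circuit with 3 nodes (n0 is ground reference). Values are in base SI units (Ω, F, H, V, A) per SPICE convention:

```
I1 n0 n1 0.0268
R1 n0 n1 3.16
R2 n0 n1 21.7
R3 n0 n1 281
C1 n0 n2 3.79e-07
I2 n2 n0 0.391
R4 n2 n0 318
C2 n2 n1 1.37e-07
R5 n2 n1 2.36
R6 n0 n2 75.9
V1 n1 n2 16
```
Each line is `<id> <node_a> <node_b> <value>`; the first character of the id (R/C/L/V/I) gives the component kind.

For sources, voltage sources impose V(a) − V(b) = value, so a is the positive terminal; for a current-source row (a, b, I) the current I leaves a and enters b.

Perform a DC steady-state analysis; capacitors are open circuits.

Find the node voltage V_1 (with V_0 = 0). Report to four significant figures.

-0.2696 V

MNA unknowns: 2 node voltages V₁..V_2 plus 1 source current (V1)
I1: z[0]−=0.0268, z[1]+=0.0268
R1: Y=0.3165 on G[0,1]
R2: Y=0.04608 on G[0,1]
R3: Y=0.003559 on G[0,1]
C1: Y=0.000 on G[0,2]
I2: z[2]−=0.391, z[0]+=0.391
R4: Y=0.003145 on G[2,0]
C2: Y=0.000 on G[2,1]
R5: Y=0.4237 on G[2,1]
R6: Y=0.01318 on G[0,2]
V1: row V1−V2=16, i_V1 at 1,2
solve → V1=-0.2696, V2=-16.27
aux → i_V1=-6.654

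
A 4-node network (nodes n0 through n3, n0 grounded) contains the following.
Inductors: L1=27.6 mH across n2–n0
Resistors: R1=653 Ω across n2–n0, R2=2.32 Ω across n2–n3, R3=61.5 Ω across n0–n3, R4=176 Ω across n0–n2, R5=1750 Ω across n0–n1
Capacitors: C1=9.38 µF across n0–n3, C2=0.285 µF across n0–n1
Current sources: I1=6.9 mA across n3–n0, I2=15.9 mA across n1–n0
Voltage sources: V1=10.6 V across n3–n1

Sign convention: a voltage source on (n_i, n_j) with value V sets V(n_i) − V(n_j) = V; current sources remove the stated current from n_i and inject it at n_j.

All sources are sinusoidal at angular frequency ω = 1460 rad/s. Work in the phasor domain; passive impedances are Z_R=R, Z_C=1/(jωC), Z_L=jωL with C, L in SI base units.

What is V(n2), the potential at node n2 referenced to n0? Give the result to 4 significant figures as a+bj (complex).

-0.6179-0.1057j V

Apply KCL at each of the 3 non-ground nodes and solve the resulting linear system.
Node n1: branches {I2, R5, C2, V1} → V_1 = -11.23-0.07190j
Node n2: branches {L1, R1, R2, R4} → V_2 = -0.6179-0.1057j
Node n3: branches {R2, C1, R3, I1, V1} → V_3 = -0.6343-0.07190j
Source currents: i(V1)=0.009510-0.004716j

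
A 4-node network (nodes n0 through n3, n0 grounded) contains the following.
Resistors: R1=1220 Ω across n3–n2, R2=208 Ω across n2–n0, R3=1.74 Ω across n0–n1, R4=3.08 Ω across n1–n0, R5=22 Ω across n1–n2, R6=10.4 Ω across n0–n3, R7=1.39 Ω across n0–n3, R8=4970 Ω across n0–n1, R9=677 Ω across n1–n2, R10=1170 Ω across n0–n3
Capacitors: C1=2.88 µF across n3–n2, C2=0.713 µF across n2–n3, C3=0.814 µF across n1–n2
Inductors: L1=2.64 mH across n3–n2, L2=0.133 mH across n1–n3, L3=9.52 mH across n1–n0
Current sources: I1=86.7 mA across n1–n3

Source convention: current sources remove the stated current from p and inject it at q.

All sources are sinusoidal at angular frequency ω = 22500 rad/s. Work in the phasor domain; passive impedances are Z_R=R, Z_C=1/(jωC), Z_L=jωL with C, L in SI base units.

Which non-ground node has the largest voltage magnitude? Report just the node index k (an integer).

MNA unknowns: 3 node voltages V₁..V_3
R1: Y=0.0008197+0.000j on G[3,2]
C1: Y=0.000+0.06480j on G[3,2]
R2: Y=0.004808+0.000j on G[2,0]
R3: Y=0.5747+0.000j on G[0,1]
R4: Y=0.3247+0.000j on G[1,0]
R5: Y=0.04545+0.000j on G[1,2]
L1: Y=0.000-0.01684j on G[3,2]
R6: Y=0.09615+0.000j on G[0,3]
R7: Y=0.7194+0.000j on G[0,3]
R8: Y=0.0002012+0.000j on G[0,1]
R9: Y=0.001477+0.000j on G[1,2]
C2: Y=0.000+0.01604j on G[2,3]
R10: Y=0.0008547+0.000j on G[0,3]
L2: Y=0.000-0.3342j on G[1,3]
C3: Y=0.000+0.01831j on G[1,2]
L3: Y=0.000-0.004669j on G[1,0]
I1: z[1]−=0.0867, z[3]+=0.0867
solve → V1=-0.06222-0.04320j, V2=-0.01691+0.05088j, V3=0.06890+0.04694j

3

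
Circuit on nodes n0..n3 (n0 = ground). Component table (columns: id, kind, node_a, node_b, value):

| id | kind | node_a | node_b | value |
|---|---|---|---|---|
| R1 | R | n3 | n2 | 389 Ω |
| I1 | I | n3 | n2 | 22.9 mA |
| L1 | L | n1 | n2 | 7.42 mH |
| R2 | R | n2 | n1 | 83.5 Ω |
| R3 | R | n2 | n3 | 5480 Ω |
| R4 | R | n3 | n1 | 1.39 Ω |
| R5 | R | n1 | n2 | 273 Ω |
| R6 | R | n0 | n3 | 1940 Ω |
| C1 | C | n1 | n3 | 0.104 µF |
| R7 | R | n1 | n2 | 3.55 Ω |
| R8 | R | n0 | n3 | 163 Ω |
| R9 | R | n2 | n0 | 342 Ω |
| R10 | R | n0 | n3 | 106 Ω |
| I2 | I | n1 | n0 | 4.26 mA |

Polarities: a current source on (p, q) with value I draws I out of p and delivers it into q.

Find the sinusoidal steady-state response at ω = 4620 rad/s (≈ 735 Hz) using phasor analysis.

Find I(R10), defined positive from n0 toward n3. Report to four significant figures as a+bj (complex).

0.002263+1.063e-05j A

Apply KCL at each of the 3 non-ground nodes and solve the resulting linear system.
Node n1: branches {L1, R2, R4, R5, C1, R7, I2} → V_1 = -0.2138-0.001197j
Node n2: branches {R1, I1, L1, R2, R3, R5, R7, R9} → V_2 = -0.1372+0.006198j
Node n3: branches {R1, I1, R3, R4, R6, C1, R8, R10} → V_3 = -0.2399-0.001127j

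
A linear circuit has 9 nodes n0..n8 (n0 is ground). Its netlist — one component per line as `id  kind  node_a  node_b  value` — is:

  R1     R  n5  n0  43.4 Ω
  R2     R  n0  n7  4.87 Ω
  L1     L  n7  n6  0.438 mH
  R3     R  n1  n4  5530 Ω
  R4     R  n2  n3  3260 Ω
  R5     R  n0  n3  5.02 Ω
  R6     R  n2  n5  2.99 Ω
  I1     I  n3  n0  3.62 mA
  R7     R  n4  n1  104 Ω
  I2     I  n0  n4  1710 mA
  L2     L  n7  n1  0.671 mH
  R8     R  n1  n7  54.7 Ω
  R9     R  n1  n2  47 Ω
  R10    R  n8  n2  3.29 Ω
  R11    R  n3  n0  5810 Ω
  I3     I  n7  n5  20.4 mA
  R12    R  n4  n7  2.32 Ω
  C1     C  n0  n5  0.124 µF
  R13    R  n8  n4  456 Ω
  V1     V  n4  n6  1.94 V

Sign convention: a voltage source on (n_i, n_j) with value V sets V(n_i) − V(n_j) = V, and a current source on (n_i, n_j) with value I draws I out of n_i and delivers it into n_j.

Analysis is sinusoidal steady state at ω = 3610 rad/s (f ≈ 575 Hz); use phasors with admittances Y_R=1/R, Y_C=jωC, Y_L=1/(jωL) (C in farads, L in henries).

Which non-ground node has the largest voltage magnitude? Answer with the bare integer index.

4

Apply KCL at each of the 8 non-ground nodes and solve the resulting linear system.
Node n1: branches {R3, R7, L2, R8, R9} → V_1 = 7.802-0.1066j
Node n2: branches {R4, R6, R9, R10} → V_2 = 4.583-0.04747j
Node n3: branches {R4, R5, I1, R11} → V_3 = -0.01109-7.292e-05j
Node n4: branches {R3, R7, I2, R12, R13, V1} → V_4 = 10.40+0.8898j
Node n5: branches {R1, R6, I3, C1} → V_5 = 4.345-0.04985j
Node n6: branches {L1, V1} → V_6 = 8.461+0.8898j
Node n7: branches {R2, L1, L2, R8, I3, R12} → V_7 = 7.833-0.003807j
Node n8: branches {R10, R13} → V_8 = 4.625-0.04076j
Source currents: i(V1)=0.5651-0.3970j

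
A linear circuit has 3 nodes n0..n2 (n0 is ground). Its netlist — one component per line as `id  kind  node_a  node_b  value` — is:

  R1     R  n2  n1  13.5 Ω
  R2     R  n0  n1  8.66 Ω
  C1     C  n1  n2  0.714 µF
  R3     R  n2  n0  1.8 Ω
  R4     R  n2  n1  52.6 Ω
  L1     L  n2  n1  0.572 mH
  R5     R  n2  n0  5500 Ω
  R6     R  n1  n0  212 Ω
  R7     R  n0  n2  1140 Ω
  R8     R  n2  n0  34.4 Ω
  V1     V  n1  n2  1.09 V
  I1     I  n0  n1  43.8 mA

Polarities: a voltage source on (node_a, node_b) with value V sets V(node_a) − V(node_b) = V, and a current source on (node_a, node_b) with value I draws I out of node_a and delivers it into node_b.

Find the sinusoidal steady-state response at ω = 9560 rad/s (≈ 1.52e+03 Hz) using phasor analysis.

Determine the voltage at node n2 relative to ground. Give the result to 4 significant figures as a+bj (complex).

-0.1235+0.000j V

Element admittances at ω=9560 rad/s:
  Y(R1) = 0.07407+0.000j S between n2,n1
  Y(R2) = 0.1155+0.000j S between n0,n1
  Y(C1) = 0.000+0.006826j S between n1,n2
  Y(R3) = 0.5556+0.000j S between n2,n0
  Y(R4) = 0.01901+0.000j S between n2,n1
  Y(L1) = 0.000-0.1829j S between n2,n1
  Y(R5) = 0.0001818+0.000j S between n2,n0
  Y(R6) = 0.004717+0.000j S between n1,n0
  Y(R7) = 0.0008772+0.000j S between n0,n2
  Y(R8) = 0.02907+0.000j S between n2,n0
  V1: constraint V(n1)−V(n2) = 1.09
  I1: injects 0.0438 A into n1 (from n0)
Assemble and solve the 3×3 MNA system:
  V(n1)=0.9665+0.000j  V(n2)=-0.1235+0.000j
  i(V1)=-0.1738+0.1919j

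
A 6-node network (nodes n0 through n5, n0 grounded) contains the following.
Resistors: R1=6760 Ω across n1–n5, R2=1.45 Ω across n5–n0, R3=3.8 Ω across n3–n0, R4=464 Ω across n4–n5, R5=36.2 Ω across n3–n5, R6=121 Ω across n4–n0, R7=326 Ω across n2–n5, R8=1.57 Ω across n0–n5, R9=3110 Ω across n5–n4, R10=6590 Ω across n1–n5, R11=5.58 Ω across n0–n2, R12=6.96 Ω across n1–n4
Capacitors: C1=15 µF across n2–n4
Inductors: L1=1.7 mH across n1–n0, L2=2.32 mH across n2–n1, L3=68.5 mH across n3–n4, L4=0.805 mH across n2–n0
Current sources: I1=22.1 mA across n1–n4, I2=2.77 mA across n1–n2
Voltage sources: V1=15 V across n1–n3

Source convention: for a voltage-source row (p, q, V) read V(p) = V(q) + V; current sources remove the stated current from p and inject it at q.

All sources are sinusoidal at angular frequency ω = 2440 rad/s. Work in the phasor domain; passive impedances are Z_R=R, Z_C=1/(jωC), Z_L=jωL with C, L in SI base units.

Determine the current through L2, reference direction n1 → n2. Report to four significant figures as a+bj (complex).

MNA unknowns: 5 node voltages V₁..V_5 plus 1 source current (V1)
R1: Y=0.0001479+0.000j on G[1,5]
R2: Y=0.6897+0.000j on G[5,0]
R3: Y=0.2632+0.000j on G[3,0]
R4: Y=0.002155+0.000j on G[4,5]
R5: Y=0.02762+0.000j on G[3,5]
R6: Y=0.008264+0.000j on G[4,0]
R7: Y=0.003067+0.000j on G[2,5]
R8: Y=0.6369+0.000j on G[0,5]
C1: Y=0.000+0.03660j on G[2,4]
R9: Y=0.0003215+0.000j on G[5,4]
L1: Y=0.000-0.2411j on G[1,0]
L2: Y=0.000-0.1767j on G[2,1]
R10: Y=0.0001517+0.000j on G[1,5]
I1: z[1]−=0.0221, z[4]+=0.0221
R11: Y=0.1792+0.000j on G[0,2]
R12: Y=0.1437+0.000j on G[1,4]
I2: z[1]−=0.00277, z[2]+=0.00277
L3: Y=0.000-0.005983j on G[3,4]
L4: Y=0.000-0.5091j on G[2,0]
V1: row V1−V3=15, i_V1 at 1,3
solve → V1=6.073+6.890j, V2=1.573+1.112j, V3=-8.927+6.890j, V4=6.936+5.757j, V5=-0.1638+0.1545j
aux → i_V1=-2.585+2.094j

1.021-0.7949j A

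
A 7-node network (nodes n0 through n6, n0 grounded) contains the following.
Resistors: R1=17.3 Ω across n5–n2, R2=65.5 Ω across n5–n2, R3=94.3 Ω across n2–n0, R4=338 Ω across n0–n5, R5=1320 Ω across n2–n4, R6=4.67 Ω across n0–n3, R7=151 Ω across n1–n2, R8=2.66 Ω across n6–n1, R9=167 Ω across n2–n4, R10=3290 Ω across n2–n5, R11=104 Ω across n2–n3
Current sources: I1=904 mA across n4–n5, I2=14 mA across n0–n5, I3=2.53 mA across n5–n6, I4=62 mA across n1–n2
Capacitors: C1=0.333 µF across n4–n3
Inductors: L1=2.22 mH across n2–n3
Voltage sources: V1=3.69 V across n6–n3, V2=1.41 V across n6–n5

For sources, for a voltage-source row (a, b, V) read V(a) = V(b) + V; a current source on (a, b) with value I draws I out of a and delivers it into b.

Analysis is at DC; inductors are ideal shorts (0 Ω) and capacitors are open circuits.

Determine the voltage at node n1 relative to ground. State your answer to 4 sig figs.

Apply KCL at each of the 6 non-ground nodes and solve the resulting linear system.
Node n1: branches {R7, R8, I4} → V_1 = 3.496
Node n2: branches {R1, R2, R3, R5, R7, R9, R10, R11, I4, L1} → V_2 = 0.03186
Node n3: branches {R6, R11, C1, L1, V1} → V_3 = 0.03186
Node n4: branches {I1, R5, R9, C1} → V_4 = -134.0
Node n5: branches {R1, R2, I1, R4, I2, I3, R10, V2} → V_5 = 2.312
Node n6: branches {R8, I3, V1, V2} → V_6 = 3.722
Source currents: i(L1)=-0.6521, i(V1)=0.6589, i(V2)=-0.7413

3.496 V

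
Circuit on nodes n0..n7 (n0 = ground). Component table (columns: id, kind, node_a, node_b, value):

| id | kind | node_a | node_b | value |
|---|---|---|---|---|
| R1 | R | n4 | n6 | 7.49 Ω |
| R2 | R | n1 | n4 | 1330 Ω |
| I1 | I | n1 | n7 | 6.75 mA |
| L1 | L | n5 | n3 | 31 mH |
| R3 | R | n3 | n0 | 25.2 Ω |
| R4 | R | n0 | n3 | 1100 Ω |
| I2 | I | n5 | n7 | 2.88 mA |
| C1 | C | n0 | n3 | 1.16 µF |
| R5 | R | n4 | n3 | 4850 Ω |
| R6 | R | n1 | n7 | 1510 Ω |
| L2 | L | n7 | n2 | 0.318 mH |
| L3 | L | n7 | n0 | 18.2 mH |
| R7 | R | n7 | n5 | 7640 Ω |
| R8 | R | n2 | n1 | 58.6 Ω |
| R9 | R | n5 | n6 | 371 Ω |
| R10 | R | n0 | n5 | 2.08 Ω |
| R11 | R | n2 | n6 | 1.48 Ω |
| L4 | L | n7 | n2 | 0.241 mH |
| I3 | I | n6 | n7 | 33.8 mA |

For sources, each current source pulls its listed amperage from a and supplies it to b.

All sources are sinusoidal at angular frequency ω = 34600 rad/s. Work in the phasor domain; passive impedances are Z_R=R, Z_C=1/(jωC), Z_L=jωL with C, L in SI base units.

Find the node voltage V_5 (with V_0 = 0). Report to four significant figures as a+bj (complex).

MNA unknowns: 7 node voltages V₁..V_7
R1: Y=0.1335+0.000j on G[4,6]
R2: Y=0.0007519+0.000j on G[1,4]
I1: z[1]−=0.00675, z[7]+=0.00675
L1: Y=0.000-0.0009323j on G[5,3]
R3: Y=0.03968+0.000j on G[3,0]
R4: Y=0.0009091+0.000j on G[0,3]
I2: z[5]−=0.00288, z[7]+=0.00288
C1: Y=0.000+0.04014j on G[0,3]
R5: Y=0.0002062+0.000j on G[4,3]
R6: Y=0.0006623+0.000j on G[1,7]
L2: Y=0.000-0.09089j on G[7,2]
L3: Y=0.000-0.001588j on G[7,0]
R7: Y=0.0001309+0.000j on G[7,5]
R8: Y=0.01706+0.000j on G[2,1]
R9: Y=0.002695+0.000j on G[5,6]
R10: Y=0.4808+0.000j on G[0,5]
R11: Y=0.6757+0.000j on G[2,6]
L4: Y=0.000-0.1199j on G[7,2]
I3: z[6]−=0.0338, z[7]+=0.0338
solve → V1=0.3372+0.3688j, V2=0.7049+0.3617j, V3=0.002663-0.0006927j, V4=0.6490+0.3597j, V5=-0.002139+0.002150j, V6=0.6517+0.3602j, V7=0.7006+0.5619j

-0.002139+0.002150j V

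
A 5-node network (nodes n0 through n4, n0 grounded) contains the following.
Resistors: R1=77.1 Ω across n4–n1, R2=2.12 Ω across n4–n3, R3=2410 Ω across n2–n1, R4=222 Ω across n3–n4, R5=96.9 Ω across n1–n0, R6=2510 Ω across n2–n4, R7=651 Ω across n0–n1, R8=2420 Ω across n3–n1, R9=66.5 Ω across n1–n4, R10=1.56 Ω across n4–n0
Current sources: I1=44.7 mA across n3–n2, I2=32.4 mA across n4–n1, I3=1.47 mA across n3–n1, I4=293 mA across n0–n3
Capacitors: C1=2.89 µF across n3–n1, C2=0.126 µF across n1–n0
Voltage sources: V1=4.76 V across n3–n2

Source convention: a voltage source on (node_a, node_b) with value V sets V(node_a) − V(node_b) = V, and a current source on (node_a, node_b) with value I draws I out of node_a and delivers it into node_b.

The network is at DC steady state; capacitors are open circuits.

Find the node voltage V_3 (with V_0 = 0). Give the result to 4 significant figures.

MNA unknowns: 4 node voltages V₁..V_4 plus 1 source current (V1)
R1: Y=0.01297 on G[4,1]
R2: Y=0.4717 on G[4,3]
R3: Y=0.0004149 on G[2,1]
I1: z[3]−=0.0447, z[2]+=0.0447
R4: Y=0.004505 on G[3,4]
I2: z[4]−=0.0324, z[1]+=0.0324
R5: Y=0.01032 on G[1,0]
I3: z[3]−=0.00147, z[1]+=0.00147
I4: z[0]−=0.293, z[3]+=0.293
C1: Y=0.000 on G[3,1]
R6: Y=0.0003984 on G[2,4]
R7: Y=0.001536 on G[0,1]
C2: Y=0.000 on G[1,0]
R8: Y=0.0004132 on G[3,1]
R9: Y=0.01504 on G[1,4]
R10: Y=0.6410 on G[4,0]
V1: row V3−V2=4.76, i_V1 at 3,2
solve → V1=1.106, V2=-3.703, V3=1.057, V4=0.4366
aux → i_V1=-0.04835

1.057 V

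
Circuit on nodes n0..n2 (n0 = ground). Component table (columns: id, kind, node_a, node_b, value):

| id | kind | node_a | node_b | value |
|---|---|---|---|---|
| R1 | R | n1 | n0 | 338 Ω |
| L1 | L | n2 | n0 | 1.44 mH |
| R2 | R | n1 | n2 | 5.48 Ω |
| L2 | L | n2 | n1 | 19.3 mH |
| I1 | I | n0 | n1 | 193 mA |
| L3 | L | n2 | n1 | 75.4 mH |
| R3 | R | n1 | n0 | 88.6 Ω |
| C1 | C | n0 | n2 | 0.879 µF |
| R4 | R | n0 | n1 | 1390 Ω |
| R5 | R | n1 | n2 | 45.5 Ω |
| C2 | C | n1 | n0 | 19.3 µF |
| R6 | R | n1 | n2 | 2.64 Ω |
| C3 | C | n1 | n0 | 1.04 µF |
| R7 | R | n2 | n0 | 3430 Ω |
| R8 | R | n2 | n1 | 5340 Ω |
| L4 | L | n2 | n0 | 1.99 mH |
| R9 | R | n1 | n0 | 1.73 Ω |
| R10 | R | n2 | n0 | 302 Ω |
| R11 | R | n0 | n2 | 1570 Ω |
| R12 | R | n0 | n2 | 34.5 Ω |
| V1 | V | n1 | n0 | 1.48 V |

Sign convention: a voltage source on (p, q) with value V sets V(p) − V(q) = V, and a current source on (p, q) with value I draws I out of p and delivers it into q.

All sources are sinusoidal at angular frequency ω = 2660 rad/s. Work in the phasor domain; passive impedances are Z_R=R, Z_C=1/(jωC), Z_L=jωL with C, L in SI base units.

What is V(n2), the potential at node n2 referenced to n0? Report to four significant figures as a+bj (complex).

MNA unknowns: 2 node voltages V₁..V_2 plus 1 source current (V1)
R1: Y=0.002959+0.000j on G[1,0]
L1: Y=0.000-0.2611j on G[2,0]
R2: Y=0.1825+0.000j on G[1,2]
L2: Y=0.000-0.01948j on G[2,1]
I1: z[0]−=0.193, z[1]+=0.193
L3: Y=0.000-0.004986j on G[2,1]
R3: Y=0.01129+0.000j on G[1,0]
C1: Y=0.000+0.002338j on G[0,2]
R4: Y=0.0007194+0.000j on G[0,1]
R5: Y=0.02198+0.000j on G[1,2]
C2: Y=0.000+0.05134j on G[1,0]
R6: Y=0.3788+0.000j on G[1,2]
C3: Y=0.000+0.002766j on G[1,0]
R7: Y=0.0002915+0.000j on G[2,0]
R8: Y=0.0001873+0.000j on G[2,1]
L4: Y=0.000-0.1889j on G[2,0]
R9: Y=0.5780+0.000j on G[1,0]
R10: Y=0.003311+0.000j on G[2,0]
R11: Y=0.0006369+0.000j on G[0,2]
R12: Y=0.02899+0.000j on G[0,2]
V1: row V1−V0=1.48, i_V1 at 1,0
solve → V1=1.480+0.000j, V2=0.9112+0.6389j
aux → i_V1=-1.001+0.3066j

0.9112+0.6389j V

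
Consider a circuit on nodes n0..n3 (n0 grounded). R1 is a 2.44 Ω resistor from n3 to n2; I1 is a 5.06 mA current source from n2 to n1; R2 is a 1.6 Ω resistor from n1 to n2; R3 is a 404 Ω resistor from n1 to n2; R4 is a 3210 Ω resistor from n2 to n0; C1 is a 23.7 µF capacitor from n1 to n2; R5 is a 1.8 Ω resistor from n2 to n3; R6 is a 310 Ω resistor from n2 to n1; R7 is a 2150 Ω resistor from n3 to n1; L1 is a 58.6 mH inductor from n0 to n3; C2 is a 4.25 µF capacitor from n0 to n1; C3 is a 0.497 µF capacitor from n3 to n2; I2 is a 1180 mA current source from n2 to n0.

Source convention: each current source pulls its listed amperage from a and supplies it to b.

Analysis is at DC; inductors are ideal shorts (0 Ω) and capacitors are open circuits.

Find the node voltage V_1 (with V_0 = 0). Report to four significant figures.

Apply KCL at each of the 3 non-ground nodes and solve the resulting linear system.
Node n1: branches {I1, R2, R3, C1, R6, R7, C2} → V_1 = -1.212
Node n2: branches {R1, I1, R2, R3, R4, C1, R5, R6, C3, I2} → V_2 = -1.221
Node n3: branches {R1, R5, R7, L1, C3} → V_3 = 0.000
Source currents: i(L1)=1.180

-1.212 V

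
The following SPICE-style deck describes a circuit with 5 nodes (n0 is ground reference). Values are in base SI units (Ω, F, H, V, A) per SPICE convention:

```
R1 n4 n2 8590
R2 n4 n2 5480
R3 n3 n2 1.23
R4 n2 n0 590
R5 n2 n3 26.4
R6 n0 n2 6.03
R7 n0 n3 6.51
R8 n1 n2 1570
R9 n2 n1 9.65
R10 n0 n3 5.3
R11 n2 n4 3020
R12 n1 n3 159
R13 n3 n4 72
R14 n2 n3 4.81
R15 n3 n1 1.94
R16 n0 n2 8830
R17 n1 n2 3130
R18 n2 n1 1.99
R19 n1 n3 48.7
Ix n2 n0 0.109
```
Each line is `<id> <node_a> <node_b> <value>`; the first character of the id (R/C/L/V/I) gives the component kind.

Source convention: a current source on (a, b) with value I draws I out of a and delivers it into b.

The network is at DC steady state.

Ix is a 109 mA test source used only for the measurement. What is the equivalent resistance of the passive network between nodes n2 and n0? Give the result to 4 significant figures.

R_eq = 2.270 Ω

Element admittances at DC:
  Y(R1) = 0.0001164 S between n4,n2
  Y(R2) = 0.0001825 S between n4,n2
  Y(R3) = 0.8130 S between n3,n2
  Y(R4) = 0.001695 S between n2,n0
  Y(R5) = 0.03788 S between n2,n3
  Y(R6) = 0.1658 S between n0,n2
  Y(R7) = 0.1536 S between n0,n3
  Y(R8) = 0.0006369 S between n1,n2
  Y(R9) = 0.1036 S between n2,n1
  Y(R10) = 0.1887 S between n0,n3
  Y(R11) = 0.0003311 S between n2,n4
  Y(R12) = 0.006289 S between n1,n3
  Y(R13) = 0.01389 S between n3,n4
  Y(R14) = 0.2079 S between n2,n3
  Y(R15) = 0.5155 S between n3,n1
  Y(R16) = 0.0001133 S between n0,n2
  Y(R17) = 0.0003195 S between n1,n2
  Y(R18) = 0.5025 S between n2,n1
  Y(R19) = 0.02053 S between n1,n3
  Ix: injects 0.109 A into n0 (from n2)
Assemble and solve the 4×4 MNA system:
  V(n1)=-0.2238  V(n2)=-0.2474  V(n3)=-0.1973  V(n4)=-0.1994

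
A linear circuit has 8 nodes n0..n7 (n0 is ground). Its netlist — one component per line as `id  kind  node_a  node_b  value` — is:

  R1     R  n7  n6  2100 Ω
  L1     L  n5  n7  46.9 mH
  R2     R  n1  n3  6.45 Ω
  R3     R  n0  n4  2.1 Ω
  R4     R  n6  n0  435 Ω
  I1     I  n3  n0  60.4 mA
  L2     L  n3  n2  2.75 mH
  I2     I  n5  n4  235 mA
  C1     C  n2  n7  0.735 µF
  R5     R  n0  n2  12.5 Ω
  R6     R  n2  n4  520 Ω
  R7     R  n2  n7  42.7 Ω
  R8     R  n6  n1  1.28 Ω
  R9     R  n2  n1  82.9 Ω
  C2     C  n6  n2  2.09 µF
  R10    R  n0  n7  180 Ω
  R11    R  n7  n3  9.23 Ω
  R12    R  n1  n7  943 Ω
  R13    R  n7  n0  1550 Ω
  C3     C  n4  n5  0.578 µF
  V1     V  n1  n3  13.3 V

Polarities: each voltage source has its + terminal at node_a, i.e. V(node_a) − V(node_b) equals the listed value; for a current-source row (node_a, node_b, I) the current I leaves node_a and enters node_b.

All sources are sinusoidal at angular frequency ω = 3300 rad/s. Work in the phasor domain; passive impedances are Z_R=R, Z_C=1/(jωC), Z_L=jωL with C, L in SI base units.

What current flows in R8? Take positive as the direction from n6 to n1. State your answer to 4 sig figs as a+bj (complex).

-0.05665-0.07502j A

Element admittances at ω=3300 rad/s:
  Y(R1) = 0.0004762+0.000j S between n7,n6
  Y(L1) = 0.000-0.006461j S between n5,n7
  Y(R2) = 0.1550+0.000j S between n1,n3
  Y(R3) = 0.4762+0.000j S between n0,n4
  Y(R4) = 0.002299+0.000j S between n6,n0
  I1: injects 0.0604 A into n0 (from n3)
  Y(L2) = 0.000-0.1102j S between n3,n2
  I2: injects 0.235 A into n4 (from n5)
  Y(C1) = 0.000+0.002425j S between n2,n7
  Y(R5) = 0.08000+0.000j S between n0,n2
  Y(R6) = 0.001923+0.000j S between n2,n4
  Y(R7) = 0.02342+0.000j S between n2,n7
  Y(R8) = 0.7812+0.000j S between n6,n1
  Y(R9) = 0.01206+0.000j S between n2,n1
  Y(C2) = 0.000+0.006897j S between n6,n2
  Y(R10) = 0.005556+0.000j S between n0,n7
  Y(R11) = 0.1083+0.000j S between n7,n3
  Y(R12) = 0.001060+0.000j S between n1,n7
  Y(R13) = 0.0006452+0.000j S between n7,n0
  Y(C3) = 0.000+0.001907j S between n4,n5
  V1: constraint V(n1)−V(n3) = 13.3
Assemble and solve the 8×8 MNA system:
  V(n1)=7.828-3.896j  V(n2)=-4.536+0.5884j  V(n3)=-5.472-3.896j  V(n4)=0.6945-0.04360j  V(n5)=-10.83-55.51j  V(n6)=7.756-3.992j  V(n7)=-7.427-2.763j
  i(V1)=-2.284-0.01972j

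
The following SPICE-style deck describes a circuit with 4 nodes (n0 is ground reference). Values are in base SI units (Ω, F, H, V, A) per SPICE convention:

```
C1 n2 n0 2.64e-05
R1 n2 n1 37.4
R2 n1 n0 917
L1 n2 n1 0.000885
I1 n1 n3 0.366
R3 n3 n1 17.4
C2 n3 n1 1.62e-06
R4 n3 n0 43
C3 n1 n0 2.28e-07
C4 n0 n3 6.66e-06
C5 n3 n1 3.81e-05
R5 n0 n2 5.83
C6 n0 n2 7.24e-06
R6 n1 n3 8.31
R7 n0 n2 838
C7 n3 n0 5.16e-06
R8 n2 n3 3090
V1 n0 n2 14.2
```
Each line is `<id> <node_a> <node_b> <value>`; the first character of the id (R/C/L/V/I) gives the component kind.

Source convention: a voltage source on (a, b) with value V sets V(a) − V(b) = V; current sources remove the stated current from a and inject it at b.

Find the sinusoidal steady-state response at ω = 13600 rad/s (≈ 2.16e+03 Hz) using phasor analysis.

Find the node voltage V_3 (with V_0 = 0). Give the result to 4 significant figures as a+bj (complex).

Apply KCL at each of the 3 non-ground nodes and solve the resulting linear system.
Node n1: branches {R1, R2, L1, I1, R3, C2, C3, C5, R6} → V_1 = 6.202+17.50j
Node n2: branches {C1, R1, L1, R5, C6, R7, R8, V1} → V_2 = -14.20+0.000j
Node n3: branches {I1, R3, C2, R4, C4, C5, R6, C7, R8} → V_3 = 5.491+12.98j
Source currents: i(V1)=-4.459-5.274j

5.491+12.98j V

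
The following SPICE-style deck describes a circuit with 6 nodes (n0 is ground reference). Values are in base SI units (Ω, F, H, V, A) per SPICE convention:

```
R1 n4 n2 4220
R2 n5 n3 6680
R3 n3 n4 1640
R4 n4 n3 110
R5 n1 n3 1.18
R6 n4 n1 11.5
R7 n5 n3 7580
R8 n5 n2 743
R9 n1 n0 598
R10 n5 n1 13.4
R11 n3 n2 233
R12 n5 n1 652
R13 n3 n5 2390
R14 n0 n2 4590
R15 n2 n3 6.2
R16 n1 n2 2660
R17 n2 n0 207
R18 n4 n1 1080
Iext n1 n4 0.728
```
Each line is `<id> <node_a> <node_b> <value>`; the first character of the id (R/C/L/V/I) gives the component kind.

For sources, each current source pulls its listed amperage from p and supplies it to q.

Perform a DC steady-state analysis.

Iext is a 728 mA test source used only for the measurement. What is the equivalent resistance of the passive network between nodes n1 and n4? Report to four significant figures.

R_eq = 10.23 Ω

Element admittances at DC:
  Y(R1) = 0.0002370 S between n4,n2
  Y(R2) = 0.0001497 S between n5,n3
  Y(R3) = 0.0006098 S between n3,n4
  Y(R4) = 0.009091 S between n4,n3
  Y(R5) = 0.8475 S between n1,n3
  Y(R6) = 0.08696 S between n4,n1
  Y(R7) = 0.0001319 S between n5,n3
  Y(R8) = 0.001346 S between n5,n2
  Y(R9) = 0.001672 S between n1,n0
  Y(R10) = 0.07463 S between n5,n1
  Y(R11) = 0.004292 S between n3,n2
  Y(R12) = 0.001534 S between n5,n1
  Y(R13) = 0.0004184 S between n3,n5
  Y(R14) = 0.0002179 S between n0,n2
  Y(R15) = 0.1613 S between n2,n3
  Y(R16) = 0.0003759 S between n1,n2
  Y(R17) = 0.004831 S between n2,n0
  Y(R18) = 0.0009259 S between n4,n1
  Iext: injects 0.728 A into n4 (from n1)
Assemble and solve the 5×5 MNA system:
  V(n1)=-0.07122  V(n2)=0.02359  V(n3)=0.01475  V(n4)=7.380  V(n5)=-0.06882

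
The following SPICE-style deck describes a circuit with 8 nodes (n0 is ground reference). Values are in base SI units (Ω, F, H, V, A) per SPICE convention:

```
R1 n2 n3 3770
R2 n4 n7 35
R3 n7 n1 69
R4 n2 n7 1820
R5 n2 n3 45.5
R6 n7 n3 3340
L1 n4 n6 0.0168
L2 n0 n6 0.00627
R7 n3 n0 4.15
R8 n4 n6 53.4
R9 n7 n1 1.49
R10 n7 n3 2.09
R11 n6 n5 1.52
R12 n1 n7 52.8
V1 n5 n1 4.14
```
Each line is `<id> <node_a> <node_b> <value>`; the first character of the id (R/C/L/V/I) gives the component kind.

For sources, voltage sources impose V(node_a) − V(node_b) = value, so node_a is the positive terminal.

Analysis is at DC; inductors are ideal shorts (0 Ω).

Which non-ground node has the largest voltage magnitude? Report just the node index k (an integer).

Apply KCL at each of the 7 non-ground nodes and solve the resulting linear system.
Node n1: branches {R3, R9, R12, V1} → V_1 = -3.376
Node n2: branches {R1, R4, R5} → V_2 = -1.793
Node n3: branches {R1, R5, R6, R7, R10} → V_3 = -1.771
Node n4: branches {R2, L1, R8} → V_4 = 0.000
Node n5: branches {R11, V1} → V_5 = 0.7644
Node n6: branches {L1, L2, R8, R11} → V_6 = 0.000
Node n7: branches {R2, R3, R4, R6, R9, R10, R12} → V_7 = -2.662
Source currents: i(L1)=-0.07605, i(L2)=-0.4268, i(V1)=-0.5029

1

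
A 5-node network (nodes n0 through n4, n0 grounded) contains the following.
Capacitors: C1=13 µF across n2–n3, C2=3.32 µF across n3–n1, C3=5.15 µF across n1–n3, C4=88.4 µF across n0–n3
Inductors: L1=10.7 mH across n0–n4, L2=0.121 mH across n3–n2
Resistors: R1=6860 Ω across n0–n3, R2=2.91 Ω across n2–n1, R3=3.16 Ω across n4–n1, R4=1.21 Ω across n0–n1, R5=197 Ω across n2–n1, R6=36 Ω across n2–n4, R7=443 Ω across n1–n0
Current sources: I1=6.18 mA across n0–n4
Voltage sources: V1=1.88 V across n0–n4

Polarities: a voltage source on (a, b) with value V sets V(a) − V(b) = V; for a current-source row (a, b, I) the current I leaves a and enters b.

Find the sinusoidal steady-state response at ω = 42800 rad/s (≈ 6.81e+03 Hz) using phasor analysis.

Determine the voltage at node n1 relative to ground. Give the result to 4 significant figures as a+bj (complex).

-0.4239+0.1691j V

MNA unknowns: 4 node voltages V₁..V_4 plus 1 source current (V1)
C1: Y=0.000+0.5564j on G[2,3]
L1: Y=0.000-0.002184j on G[0,4]
R1: Y=0.0001458+0.000j on G[0,3]
R2: Y=0.3436+0.000j on G[2,1]
C2: Y=0.000+0.1421j on G[3,1]
C3: Y=0.000+0.2204j on G[1,3]
C4: Y=0.000+3.784j on G[0,3]
R3: Y=0.3165+0.000j on G[4,1]
I1: z[0]−=0.00618, z[4]+=0.00618
R4: Y=0.8264+0.000j on G[0,1]
R5: Y=0.005076+0.000j on G[2,1]
R6: Y=0.02778+0.000j on G[2,4]
L2: Y=0.000-0.1931j on G[3,2]
R7: Y=0.002257+0.000j on G[1,0]
V1: row V0−V4=1.88, i_V1 at 0,4
solve → V1=-0.4239+0.1691j, V2=-0.2432+0.3395j, V3=-0.05368+0.04095j, V4=-1.880+0.000j
aux → i_V1=-0.5124-0.05884j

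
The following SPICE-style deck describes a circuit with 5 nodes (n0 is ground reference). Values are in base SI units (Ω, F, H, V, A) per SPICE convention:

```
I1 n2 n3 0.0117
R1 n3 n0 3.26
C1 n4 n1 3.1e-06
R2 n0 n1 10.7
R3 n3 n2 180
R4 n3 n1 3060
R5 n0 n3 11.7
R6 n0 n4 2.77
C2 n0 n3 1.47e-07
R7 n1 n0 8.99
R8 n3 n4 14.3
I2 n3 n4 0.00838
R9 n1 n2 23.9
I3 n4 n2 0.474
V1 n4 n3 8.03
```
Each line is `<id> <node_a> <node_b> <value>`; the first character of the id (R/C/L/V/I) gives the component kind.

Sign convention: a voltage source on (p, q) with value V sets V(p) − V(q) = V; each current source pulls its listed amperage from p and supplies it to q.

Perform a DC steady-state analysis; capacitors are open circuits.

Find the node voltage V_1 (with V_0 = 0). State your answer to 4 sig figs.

1.836 V

Element admittances at DC:
  I1: injects 0.0117 A into n3 (from n2)
  Y(R1) = 0.3067 S between n3,n0
  Y(C1) = 0.000 S between n4,n1
  Y(R2) = 0.09346 S between n0,n1
  Y(R3) = 0.005556 S between n3,n2
  Y(R4) = 0.0003268 S between n3,n1
  Y(R5) = 0.08547 S between n0,n3
  Y(R6) = 0.3610 S between n0,n4
  Y(C2) = 0.000 S between n0,n3
  Y(R7) = 0.1112 S between n1,n0
  Y(R8) = 0.06993 S between n3,n4
  I2: injects 0.00838 A into n4 (from n3)
  Y(R9) = 0.04184 S between n1,n2
  I3: injects 0.474 A into n2 (from n4)
  V1: constraint V(n4)−V(n3) = 8.03
Assemble and solve the 5×5 MNA system:
  V(n1)=1.836  V(n2)=10.86  V(n3)=-4.348  V(n4)=3.682
  i(V1)=-2.357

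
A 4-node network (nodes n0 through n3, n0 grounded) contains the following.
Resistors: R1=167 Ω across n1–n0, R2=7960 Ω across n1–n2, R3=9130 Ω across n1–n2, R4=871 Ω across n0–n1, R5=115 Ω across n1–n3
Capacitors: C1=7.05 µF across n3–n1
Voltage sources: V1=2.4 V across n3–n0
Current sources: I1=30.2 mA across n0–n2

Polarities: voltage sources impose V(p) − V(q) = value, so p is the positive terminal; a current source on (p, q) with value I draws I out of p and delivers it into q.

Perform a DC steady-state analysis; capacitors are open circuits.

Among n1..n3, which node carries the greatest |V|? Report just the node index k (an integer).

Apply KCL at each of the 3 non-ground nodes and solve the resulting linear system.
Node n1: branches {R1, C1, R2, R3, R4, R5} → V_1 = 3.226
Node n2: branches {R2, R3, I1} → V_2 = 131.7
Node n3: branches {C1, R5, V1} → V_3 = 2.400
Source currents: i(V1)=0.007181

2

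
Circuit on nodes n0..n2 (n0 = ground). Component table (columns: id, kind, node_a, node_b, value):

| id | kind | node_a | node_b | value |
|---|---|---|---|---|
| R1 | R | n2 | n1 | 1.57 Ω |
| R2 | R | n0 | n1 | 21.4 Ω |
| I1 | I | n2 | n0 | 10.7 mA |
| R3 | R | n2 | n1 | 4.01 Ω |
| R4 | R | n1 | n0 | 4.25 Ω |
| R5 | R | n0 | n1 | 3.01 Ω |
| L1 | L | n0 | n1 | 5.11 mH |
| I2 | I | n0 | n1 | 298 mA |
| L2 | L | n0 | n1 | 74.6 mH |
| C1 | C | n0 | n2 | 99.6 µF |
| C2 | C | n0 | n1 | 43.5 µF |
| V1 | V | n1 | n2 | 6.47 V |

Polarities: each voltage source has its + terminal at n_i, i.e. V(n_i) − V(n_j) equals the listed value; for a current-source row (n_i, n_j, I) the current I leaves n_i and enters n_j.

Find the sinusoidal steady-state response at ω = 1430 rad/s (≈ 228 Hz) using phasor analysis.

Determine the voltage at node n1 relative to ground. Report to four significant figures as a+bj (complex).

0.6049+1.443j V

Apply KCL at each of the 2 non-ground nodes and solve the resulting linear system.
Node n1: branches {R1, R2, R3, R4, R5, L1, I2, L2, C2, V1} → V_1 = 0.6049+1.443j
Node n2: branches {R1, I1, R3, C1, V1} → V_2 = -5.865+1.443j
Source currents: i(V1)=-5.929-0.8354j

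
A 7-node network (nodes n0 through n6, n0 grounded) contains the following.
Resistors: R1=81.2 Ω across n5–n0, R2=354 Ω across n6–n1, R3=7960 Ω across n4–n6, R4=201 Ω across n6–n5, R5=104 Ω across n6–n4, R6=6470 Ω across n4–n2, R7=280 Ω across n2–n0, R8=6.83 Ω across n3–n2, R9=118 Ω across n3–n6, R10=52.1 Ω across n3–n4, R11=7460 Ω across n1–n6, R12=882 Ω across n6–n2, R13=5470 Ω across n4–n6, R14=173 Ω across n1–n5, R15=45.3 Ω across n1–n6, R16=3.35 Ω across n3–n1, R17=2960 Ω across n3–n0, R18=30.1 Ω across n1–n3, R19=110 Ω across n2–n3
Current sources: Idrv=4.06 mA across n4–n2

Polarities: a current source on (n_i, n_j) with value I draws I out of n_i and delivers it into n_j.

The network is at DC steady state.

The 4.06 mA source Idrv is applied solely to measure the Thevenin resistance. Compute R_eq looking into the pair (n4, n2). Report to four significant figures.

R_eq = 42.88 Ω

MNA unknowns: 6 node voltages V₁..V_6
R1: Y=0.01232 on G[5,0]
R2: Y=0.002825 on G[6,1]
R3: Y=0.0001256 on G[4,6]
R4: Y=0.004975 on G[6,5]
R5: Y=0.009615 on G[6,4]
R6: Y=0.0001546 on G[4,2]
R7: Y=0.003571 on G[2,0]
R8: Y=0.1464 on G[3,2]
R9: Y=0.008475 on G[3,6]
R10: Y=0.01919 on G[3,4]
R11: Y=0.0001340 on G[1,6]
R12: Y=0.001134 on G[6,2]
R13: Y=0.0001828 on G[4,6]
R14: Y=0.005780 on G[1,5]
R15: Y=0.02208 on G[1,6]
R16: Y=0.2985 on G[3,1]
R17: Y=0.0003378 on G[3,0]
R18: Y=0.03322 on G[1,3]
R19: Y=0.009091 on G[2,3]
Idrv: z[4]−=0.00406, z[2]+=0.00406
solve → V1=-0.002196, V2=0.02503, V3=7.451e-05, V4=-0.1491, V5=-0.007260, V6=-0.03111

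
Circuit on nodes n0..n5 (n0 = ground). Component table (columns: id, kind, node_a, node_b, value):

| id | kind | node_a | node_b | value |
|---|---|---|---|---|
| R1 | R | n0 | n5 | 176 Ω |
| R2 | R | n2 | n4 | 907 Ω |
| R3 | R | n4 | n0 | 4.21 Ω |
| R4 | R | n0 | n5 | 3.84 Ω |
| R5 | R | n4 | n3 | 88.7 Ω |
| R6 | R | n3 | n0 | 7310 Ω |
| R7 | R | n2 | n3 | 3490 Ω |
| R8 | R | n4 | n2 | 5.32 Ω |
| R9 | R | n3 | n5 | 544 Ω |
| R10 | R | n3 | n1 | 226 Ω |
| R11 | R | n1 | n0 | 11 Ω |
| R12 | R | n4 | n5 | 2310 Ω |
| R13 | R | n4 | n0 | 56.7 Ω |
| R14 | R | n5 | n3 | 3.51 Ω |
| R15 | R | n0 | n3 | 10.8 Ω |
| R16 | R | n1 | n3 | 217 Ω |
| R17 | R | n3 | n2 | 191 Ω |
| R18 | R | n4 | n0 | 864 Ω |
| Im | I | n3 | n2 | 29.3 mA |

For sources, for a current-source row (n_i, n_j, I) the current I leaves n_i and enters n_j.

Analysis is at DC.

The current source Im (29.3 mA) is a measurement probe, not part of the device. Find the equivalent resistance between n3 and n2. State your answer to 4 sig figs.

R_eq = 11.86 Ω

Apply KCL at each of the 5 non-ground nodes and solve the resulting linear system.
Node n1: branches {R10, R11, R16} → V_1 = -0.009480
Node n2: branches {R2, R7, R8, R17, Im} → V_2 = 0.2425
Node n3: branches {R5, R6, R7, R9, R10, R14, R15, R16, R17, Im} → V_3 = -0.1049
Node n4: branches {R2, R3, R5, R8, R12, R13, R18} → V_4 = 0.09766
Node n5: branches {R1, R4, R9, R12, R14} → V_5 = -0.05428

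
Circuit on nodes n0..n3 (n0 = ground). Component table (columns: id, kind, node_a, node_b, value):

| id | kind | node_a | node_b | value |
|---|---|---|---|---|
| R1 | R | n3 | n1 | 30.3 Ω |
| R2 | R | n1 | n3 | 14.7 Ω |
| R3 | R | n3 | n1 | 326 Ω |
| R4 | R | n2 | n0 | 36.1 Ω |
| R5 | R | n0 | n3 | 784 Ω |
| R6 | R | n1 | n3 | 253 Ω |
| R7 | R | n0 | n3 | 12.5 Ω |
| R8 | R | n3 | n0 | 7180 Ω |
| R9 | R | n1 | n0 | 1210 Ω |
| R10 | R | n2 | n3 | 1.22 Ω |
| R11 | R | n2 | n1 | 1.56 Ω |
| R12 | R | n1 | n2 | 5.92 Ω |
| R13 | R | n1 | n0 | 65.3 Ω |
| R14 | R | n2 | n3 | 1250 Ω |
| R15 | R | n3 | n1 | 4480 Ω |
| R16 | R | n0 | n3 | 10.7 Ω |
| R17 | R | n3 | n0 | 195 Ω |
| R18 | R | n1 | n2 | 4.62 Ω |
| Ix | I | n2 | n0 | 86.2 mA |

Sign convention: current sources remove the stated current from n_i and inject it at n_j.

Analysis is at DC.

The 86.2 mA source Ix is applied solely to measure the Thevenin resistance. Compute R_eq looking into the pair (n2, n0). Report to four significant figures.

R_eq = 5.165 Ω

Element admittances at DC:
  Y(R1) = 0.03300 S between n3,n1
  Y(R2) = 0.06803 S between n1,n3
  Y(R3) = 0.003067 S between n3,n1
  Y(R4) = 0.02770 S between n2,n0
  Y(R5) = 0.001276 S between n0,n3
  Y(R6) = 0.003953 S between n1,n3
  Y(R7) = 0.08000 S between n0,n3
  Y(R8) = 0.0001393 S between n3,n0
  Y(R9) = 0.0008264 S between n1,n0
  Y(R10) = 0.8197 S between n2,n3
  Y(R11) = 0.6410 S between n2,n1
  Y(R12) = 0.1689 S between n1,n2
  Y(R13) = 0.01531 S between n1,n0
  Y(R14) = 0.0008000 S between n2,n3
  Y(R15) = 0.0002232 S between n3,n1
  Y(R16) = 0.09346 S between n0,n3
  Y(R17) = 0.005128 S between n3,n0
  Y(R18) = 0.2165 S between n1,n2
  Ix: injects 0.0862 A into n0 (from n2)
Assemble and solve the 3×3 MNA system:
  V(n1)=-0.4320  V(n2)=-0.4452  V(n3)=-0.3716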